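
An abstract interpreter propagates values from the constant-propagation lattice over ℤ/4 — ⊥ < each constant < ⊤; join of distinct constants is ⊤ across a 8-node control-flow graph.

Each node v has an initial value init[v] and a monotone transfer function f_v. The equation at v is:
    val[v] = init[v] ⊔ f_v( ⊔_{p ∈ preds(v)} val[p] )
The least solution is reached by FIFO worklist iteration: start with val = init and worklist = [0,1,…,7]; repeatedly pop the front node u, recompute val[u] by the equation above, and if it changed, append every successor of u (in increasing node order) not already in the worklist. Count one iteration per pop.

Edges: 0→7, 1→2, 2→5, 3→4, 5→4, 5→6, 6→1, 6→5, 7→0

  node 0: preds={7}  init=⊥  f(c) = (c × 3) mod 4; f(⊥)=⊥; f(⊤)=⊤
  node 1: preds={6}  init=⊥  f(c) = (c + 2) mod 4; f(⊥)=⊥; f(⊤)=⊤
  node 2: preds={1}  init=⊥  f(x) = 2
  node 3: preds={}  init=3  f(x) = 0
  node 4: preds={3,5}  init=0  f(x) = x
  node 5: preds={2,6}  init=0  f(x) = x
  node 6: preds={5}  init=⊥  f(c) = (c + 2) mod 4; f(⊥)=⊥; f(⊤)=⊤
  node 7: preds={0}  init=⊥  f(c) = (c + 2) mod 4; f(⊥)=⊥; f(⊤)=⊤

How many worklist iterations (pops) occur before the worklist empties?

12

Iteration log — 12 steps:
  step 1. node 0  ⊔preds=⊥  new=⊥  stable
  step 2. node 1  ⊔preds=⊥  new=⊥  stable
  step 3. node 2  ⊔preds=⊥  new=2  old=⊥  +wl: 
  step 4. node 3  ⊔preds=⊥  new=⊤  old=3  +wl: 
  step 5. node 4  ⊔preds=⊤  new=⊤  old=0  +wl: 
  step 6. node 5  ⊔preds=2  new=⊤  old=0  +wl: 4
  step 7. node 6  ⊔preds=⊤  new=⊤  old=⊥  +wl: 1,5
  step 8. node 7  ⊔preds=⊥  new=⊥  stable
  step 9. node 4  ⊔preds=⊤  new=⊤  stable
  step 10. node 1  ⊔preds=⊤  new=⊤  old=⊥  +wl: 2
  step 11. node 5  ⊔preds=⊤  new=⊤  stable
  step 12. node 2  ⊔preds=⊤  new=2  stable

Least fixpoint reached:
  node 0: ⊥
  node 1: ⊤
  node 2: 2
  node 3: ⊤
  node 4: ⊤
  node 5: ⊤
  node 6: ⊤
  node 7: ⊥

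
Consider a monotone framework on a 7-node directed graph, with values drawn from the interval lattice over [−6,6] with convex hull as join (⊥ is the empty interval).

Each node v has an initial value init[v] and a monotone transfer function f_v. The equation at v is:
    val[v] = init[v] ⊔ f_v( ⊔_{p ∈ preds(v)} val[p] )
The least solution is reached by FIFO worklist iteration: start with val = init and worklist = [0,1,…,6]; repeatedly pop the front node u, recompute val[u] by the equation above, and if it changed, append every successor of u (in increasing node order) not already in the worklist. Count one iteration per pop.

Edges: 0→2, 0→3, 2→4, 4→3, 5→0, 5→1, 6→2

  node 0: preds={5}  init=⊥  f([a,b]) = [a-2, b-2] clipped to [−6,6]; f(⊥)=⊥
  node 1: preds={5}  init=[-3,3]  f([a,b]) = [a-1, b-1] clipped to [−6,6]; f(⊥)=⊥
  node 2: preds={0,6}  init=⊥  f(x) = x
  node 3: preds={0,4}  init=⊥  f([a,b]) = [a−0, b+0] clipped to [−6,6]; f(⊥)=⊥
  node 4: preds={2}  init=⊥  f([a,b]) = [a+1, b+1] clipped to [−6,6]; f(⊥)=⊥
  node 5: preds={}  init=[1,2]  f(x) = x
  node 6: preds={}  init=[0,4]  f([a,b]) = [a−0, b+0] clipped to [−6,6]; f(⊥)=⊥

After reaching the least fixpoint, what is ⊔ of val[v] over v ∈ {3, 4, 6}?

[-1,5]

Trace (8 dequeues):
  [1] u=0 | in [1,2] | out [-1,0] | prev ⊥ | push {}
  [2] u=1 | in [1,2] | out [-3,3] | ==
  [3] u=2 | in [-1,4] | out [-1,4] | prev ⊥ | push {}
  [4] u=3 | in [-1,0] | out [-1,0] | prev ⊥ | push {}
  [5] u=4 | in [-1,4] | out [0,5] | prev ⊥ | push {3}
  [6] u=5 | in ⊥ | out [1,2] | ==
  [7] u=6 | in ⊥ | out [0,4] | ==
  [8] u=3 | in [-1,5] | out [-1,5] | prev [-1,0] | push {}

Converged values:
  [0] [-1,0]
  [1] [-3,3]
  [2] [-1,4]
  [3] [-1,5]
  [4] [0,5]
  [5] [1,2]
  [6] [0,4]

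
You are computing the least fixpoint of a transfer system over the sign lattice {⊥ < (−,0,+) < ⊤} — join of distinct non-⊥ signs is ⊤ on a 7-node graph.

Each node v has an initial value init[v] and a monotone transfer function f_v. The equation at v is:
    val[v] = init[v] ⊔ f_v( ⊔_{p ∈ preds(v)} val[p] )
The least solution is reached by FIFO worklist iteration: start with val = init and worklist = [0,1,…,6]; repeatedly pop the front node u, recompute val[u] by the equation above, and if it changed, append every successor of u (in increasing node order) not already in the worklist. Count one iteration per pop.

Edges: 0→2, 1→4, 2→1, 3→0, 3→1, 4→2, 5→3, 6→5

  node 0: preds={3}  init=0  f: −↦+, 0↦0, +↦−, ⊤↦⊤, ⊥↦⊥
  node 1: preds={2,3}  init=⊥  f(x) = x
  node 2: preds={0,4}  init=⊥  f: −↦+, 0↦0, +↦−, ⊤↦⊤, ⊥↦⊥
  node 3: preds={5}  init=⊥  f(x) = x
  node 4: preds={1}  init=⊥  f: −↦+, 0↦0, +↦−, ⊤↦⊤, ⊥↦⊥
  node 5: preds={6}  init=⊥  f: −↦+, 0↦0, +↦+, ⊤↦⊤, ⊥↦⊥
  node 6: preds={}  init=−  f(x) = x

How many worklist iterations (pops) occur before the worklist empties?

16

Iteration log — 16 steps:
  step 1. node 0  ⊔preds=⊥  new=0  stable
  step 2. node 1  ⊔preds=⊥  new=⊥  stable
  step 3. node 2  ⊔preds=0  new=0  old=⊥  +wl: 1
  step 4. node 3  ⊔preds=⊥  new=⊥  stable
  step 5. node 4  ⊔preds=⊥  new=⊥  stable
  step 6. node 5  ⊔preds=−  new=+  old=⊥  +wl: 3
  step 7. node 6  ⊔preds=⊥  new=−  stable
  step 8. node 1  ⊔preds=0  new=0  old=⊥  +wl: 4
  step 9. node 3  ⊔preds=+  new=+  old=⊥  +wl: 0,1
  step 10. node 4  ⊔preds=0  new=0  old=⊥  +wl: 2
  step 11. node 0  ⊔preds=+  new=⊤  old=0  +wl: 
  step 12. node 1  ⊔preds=⊤  new=⊤  old=0  +wl: 4
  step 13. node 2  ⊔preds=⊤  new=⊤  old=0  +wl: 1
  step 14. node 4  ⊔preds=⊤  new=⊤  old=0  +wl: 2
  step 15. node 1  ⊔preds=⊤  new=⊤  stable
  step 16. node 2  ⊔preds=⊤  new=⊤  stable

Least fixpoint reached:
  node 0: ⊤
  node 1: ⊤
  node 2: ⊤
  node 3: +
  node 4: ⊤
  node 5: +
  node 6: −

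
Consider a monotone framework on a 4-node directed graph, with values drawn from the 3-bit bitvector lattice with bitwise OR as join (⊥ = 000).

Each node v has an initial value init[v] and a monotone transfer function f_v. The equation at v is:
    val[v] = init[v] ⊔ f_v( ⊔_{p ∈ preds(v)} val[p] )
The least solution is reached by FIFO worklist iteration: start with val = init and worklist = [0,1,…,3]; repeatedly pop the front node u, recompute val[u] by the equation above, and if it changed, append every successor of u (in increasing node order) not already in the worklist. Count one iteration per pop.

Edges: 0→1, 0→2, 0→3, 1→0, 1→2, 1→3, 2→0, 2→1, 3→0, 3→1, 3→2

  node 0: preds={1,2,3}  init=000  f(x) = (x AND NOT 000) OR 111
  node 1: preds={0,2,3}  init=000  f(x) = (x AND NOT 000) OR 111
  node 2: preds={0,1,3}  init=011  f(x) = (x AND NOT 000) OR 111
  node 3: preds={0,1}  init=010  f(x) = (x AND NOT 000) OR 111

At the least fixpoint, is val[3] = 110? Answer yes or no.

no

Iteration log — 7 steps:
  step 1. node 0  ⊔preds=011  new=111  old=000  +wl: 
  step 2. node 1  ⊔preds=111  new=111  old=000  +wl: 0
  step 3. node 2  ⊔preds=111  new=111  old=011  +wl: 1
  step 4. node 3  ⊔preds=111  new=111  old=010  +wl: 2
  step 5. node 0  ⊔preds=111  new=111  stable
  step 6. node 1  ⊔preds=111  new=111  stable
  step 7. node 2  ⊔preds=111  new=111  stable

Least fixpoint reached:
  node 0: 111
  node 1: 111
  node 2: 111
  node 3: 111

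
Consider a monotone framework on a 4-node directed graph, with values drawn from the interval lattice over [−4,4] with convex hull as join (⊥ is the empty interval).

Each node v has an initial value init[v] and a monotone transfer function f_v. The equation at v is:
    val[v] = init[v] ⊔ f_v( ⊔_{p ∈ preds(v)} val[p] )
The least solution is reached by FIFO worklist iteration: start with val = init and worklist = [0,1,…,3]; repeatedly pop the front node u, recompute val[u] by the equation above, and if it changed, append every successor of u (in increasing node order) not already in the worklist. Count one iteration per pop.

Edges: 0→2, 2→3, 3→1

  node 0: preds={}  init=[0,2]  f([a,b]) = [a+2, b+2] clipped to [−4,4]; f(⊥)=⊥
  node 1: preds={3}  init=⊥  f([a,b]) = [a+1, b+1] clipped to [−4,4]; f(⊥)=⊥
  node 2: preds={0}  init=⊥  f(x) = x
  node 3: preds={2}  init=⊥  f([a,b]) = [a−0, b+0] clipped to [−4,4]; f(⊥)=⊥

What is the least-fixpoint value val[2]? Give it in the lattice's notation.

[0,2]

Trace (5 dequeues):
  [1] u=0 | in ⊥ | out [0,2] | ==
  [2] u=1 | in ⊥ | out ⊥ | ==
  [3] u=2 | in [0,2] | out [0,2] | prev ⊥ | push {}
  [4] u=3 | in [0,2] | out [0,2] | prev ⊥ | push {1}
  [5] u=1 | in [0,2] | out [1,3] | prev ⊥ | push {}

Converged values:
  [0] [0,2]
  [1] [1,3]
  [2] [0,2]
  [3] [0,2]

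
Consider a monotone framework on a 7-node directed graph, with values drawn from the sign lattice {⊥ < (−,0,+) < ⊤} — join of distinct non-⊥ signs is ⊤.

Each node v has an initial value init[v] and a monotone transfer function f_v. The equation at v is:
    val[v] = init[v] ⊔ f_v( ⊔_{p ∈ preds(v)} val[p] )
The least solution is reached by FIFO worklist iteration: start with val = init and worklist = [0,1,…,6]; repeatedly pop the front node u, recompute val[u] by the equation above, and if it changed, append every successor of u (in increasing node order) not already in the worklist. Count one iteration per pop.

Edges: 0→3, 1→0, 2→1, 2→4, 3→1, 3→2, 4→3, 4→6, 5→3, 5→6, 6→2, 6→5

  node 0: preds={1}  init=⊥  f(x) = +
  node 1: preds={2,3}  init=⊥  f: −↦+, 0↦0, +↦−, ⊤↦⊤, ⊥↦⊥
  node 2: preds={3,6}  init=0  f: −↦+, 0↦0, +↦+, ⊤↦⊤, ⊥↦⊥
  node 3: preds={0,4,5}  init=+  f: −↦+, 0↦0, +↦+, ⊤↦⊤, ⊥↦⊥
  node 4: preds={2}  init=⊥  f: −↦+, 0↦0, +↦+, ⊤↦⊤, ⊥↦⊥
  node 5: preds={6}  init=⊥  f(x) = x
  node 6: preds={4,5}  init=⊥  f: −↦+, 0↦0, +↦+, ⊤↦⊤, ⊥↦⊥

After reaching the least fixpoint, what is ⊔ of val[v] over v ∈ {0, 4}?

Trace (15 dequeues):
  [1] u=0 | in ⊥ | out + | prev ⊥ | push {}
  [2] u=1 | in ⊤ | out ⊤ | prev ⊥ | push {0}
  [3] u=2 | in + | out ⊤ | prev 0 | push {1}
  [4] u=3 | in + | out + | ==
  [5] u=4 | in ⊤ | out ⊤ | prev ⊥ | push {3}
  [6] u=5 | in ⊥ | out ⊥ | ==
  [7] u=6 | in ⊤ | out ⊤ | prev ⊥ | push {2,5}
  [8] u=0 | in ⊤ | out + | ==
  [9] u=1 | in ⊤ | out ⊤ | ==
  [10] u=3 | in ⊤ | out ⊤ | prev + | push {1}
  [11] u=2 | in ⊤ | out ⊤ | ==
  [12] u=5 | in ⊤ | out ⊤ | prev ⊥ | push {3,6}
  [13] u=1 | in ⊤ | out ⊤ | ==
  [14] u=3 | in ⊤ | out ⊤ | ==
  [15] u=6 | in ⊤ | out ⊤ | ==

Converged values:
  [0] +
  [1] ⊤
  [2] ⊤
  [3] ⊤
  [4] ⊤
  [5] ⊤
  [6] ⊤

⊤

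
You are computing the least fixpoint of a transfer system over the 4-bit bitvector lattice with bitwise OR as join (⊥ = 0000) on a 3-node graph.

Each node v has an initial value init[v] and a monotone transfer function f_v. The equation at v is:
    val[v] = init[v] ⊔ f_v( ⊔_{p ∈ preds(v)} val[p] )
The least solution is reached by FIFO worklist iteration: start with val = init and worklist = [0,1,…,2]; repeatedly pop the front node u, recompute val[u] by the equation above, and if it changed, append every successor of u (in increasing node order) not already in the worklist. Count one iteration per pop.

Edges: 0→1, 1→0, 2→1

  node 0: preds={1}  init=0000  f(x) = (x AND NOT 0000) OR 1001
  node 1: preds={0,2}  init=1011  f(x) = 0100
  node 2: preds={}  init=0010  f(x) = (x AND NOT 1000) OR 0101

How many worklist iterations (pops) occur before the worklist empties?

Trace (5 dequeues):
  [1] u=0 | in 1011 | out 1011 | prev 0000 | push {}
  [2] u=1 | in 1011 | out 1111 | prev 1011 | push {0}
  [3] u=2 | in 0000 | out 0111 | prev 0010 | push {1}
  [4] u=0 | in 1111 | out 1111 | prev 1011 | push {}
  [5] u=1 | in 1111 | out 1111 | ==

Converged values:
  [0] 1111
  [1] 1111
  [2] 0111

5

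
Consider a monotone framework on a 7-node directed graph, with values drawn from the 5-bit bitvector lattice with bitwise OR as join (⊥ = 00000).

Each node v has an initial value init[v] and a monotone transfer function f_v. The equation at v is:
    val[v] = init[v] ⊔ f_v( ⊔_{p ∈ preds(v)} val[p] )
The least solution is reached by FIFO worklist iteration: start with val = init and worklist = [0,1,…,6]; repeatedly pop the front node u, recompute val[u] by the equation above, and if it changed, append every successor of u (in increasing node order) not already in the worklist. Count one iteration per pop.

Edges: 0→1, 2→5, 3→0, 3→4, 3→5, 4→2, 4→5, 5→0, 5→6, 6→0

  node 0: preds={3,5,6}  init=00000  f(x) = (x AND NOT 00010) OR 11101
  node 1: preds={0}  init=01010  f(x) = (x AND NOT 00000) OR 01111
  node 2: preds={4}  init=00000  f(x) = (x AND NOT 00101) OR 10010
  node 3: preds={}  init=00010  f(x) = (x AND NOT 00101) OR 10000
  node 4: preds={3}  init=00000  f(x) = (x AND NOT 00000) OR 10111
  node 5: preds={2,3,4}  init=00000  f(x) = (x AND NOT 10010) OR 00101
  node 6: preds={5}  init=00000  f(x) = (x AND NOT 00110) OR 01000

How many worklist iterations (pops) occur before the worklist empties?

9

Trace (9 dequeues):
  [1] u=0 | in 00010 | out 11101 | prev 00000 | push {}
  [2] u=1 | in 11101 | out 11111 | prev 01010 | push {}
  [3] u=2 | in 00000 | out 10010 | prev 00000 | push {}
  [4] u=3 | in 00000 | out 10010 | prev 00010 | push {0}
  [5] u=4 | in 10010 | out 10111 | prev 00000 | push {2}
  [6] u=5 | in 10111 | out 00101 | prev 00000 | push {}
  [7] u=6 | in 00101 | out 01001 | prev 00000 | push {}
  [8] u=0 | in 11111 | out 11101 | ==
  [9] u=2 | in 10111 | out 10010 | ==

Converged values:
  [0] 11101
  [1] 11111
  [2] 10010
  [3] 10010
  [4] 10111
  [5] 00101
  [6] 01001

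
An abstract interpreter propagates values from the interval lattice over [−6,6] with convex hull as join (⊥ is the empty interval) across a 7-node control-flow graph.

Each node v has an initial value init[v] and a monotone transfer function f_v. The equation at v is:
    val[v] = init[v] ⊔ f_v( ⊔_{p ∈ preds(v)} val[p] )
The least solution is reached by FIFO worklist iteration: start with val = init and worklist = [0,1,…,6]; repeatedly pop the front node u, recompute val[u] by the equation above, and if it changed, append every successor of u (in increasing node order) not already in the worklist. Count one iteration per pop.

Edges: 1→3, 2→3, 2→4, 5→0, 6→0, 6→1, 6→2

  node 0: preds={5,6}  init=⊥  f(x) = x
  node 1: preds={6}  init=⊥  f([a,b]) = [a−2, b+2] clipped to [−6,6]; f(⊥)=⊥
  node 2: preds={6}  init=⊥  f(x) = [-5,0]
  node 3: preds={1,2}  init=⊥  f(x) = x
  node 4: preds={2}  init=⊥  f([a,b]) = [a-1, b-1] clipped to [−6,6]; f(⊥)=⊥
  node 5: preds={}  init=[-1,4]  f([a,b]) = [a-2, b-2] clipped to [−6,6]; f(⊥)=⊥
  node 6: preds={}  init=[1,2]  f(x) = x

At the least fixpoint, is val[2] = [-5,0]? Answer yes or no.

yes

Worklist (7 pops):
  #1 pop 0: in=[-1,4] → [-1,4] (was ⊥); enqueue []
  #2 pop 1: in=[1,2] → [-1,4] (was ⊥); enqueue []
  #3 pop 2: in=[1,2] → [-5,0] (was ⊥); enqueue []
  #4 pop 3: in=[-5,4] → [-5,4] (was ⊥); enqueue []
  #5 pop 4: in=[-5,0] → [-6,-1] (was ⊥); enqueue []
  #6 pop 5: in=⊥ → [-1,4] (no change)
  #7 pop 6: in=⊥ → [1,2] (no change)

Fixpoint:
  val[0] = [-1,4]
  val[1] = [-1,4]
  val[2] = [-5,0]
  val[3] = [-5,4]
  val[4] = [-6,-1]
  val[5] = [-1,4]
  val[6] = [1,2]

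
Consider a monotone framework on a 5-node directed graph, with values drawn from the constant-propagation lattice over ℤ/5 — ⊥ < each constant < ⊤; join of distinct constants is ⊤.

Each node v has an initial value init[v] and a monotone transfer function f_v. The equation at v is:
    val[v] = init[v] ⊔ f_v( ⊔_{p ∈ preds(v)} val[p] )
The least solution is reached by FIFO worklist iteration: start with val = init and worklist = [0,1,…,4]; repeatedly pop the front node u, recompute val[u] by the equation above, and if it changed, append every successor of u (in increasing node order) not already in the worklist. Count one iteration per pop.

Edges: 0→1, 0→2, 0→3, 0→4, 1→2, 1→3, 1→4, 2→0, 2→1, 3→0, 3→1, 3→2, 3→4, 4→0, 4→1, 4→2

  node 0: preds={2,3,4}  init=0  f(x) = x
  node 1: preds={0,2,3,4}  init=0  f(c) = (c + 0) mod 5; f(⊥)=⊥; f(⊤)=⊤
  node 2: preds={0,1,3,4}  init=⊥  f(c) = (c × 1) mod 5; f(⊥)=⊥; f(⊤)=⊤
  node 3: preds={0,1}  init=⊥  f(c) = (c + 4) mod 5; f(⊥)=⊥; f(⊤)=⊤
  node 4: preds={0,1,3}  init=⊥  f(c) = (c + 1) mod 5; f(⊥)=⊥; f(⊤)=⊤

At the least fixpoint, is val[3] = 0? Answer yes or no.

no

Iteration log — 13 steps:
  step 1. node 0  ⊔preds=⊥  new=0  stable
  step 2. node 1  ⊔preds=0  new=0  stable
  step 3. node 2  ⊔preds=0  new=0  old=⊥  +wl: 0,1
  step 4. node 3  ⊔preds=0  new=4  old=⊥  +wl: 2
  step 5. node 4  ⊔preds=⊤  new=⊤  old=⊥  +wl: 
  step 6. node 0  ⊔preds=⊤  new=⊤  old=0  +wl: 3,4
  step 7. node 1  ⊔preds=⊤  new=⊤  old=0  +wl: 
  step 8. node 2  ⊔preds=⊤  new=⊤  old=0  +wl: 0,1
  step 9. node 3  ⊔preds=⊤  new=⊤  old=4  +wl: 2
  step 10. node 4  ⊔preds=⊤  new=⊤  stable
  step 11. node 0  ⊔preds=⊤  new=⊤  stable
  step 12. node 1  ⊔preds=⊤  new=⊤  stable
  step 13. node 2  ⊔preds=⊤  new=⊤  stable

Least fixpoint reached:
  node 0: ⊤
  node 1: ⊤
  node 2: ⊤
  node 3: ⊤
  node 4: ⊤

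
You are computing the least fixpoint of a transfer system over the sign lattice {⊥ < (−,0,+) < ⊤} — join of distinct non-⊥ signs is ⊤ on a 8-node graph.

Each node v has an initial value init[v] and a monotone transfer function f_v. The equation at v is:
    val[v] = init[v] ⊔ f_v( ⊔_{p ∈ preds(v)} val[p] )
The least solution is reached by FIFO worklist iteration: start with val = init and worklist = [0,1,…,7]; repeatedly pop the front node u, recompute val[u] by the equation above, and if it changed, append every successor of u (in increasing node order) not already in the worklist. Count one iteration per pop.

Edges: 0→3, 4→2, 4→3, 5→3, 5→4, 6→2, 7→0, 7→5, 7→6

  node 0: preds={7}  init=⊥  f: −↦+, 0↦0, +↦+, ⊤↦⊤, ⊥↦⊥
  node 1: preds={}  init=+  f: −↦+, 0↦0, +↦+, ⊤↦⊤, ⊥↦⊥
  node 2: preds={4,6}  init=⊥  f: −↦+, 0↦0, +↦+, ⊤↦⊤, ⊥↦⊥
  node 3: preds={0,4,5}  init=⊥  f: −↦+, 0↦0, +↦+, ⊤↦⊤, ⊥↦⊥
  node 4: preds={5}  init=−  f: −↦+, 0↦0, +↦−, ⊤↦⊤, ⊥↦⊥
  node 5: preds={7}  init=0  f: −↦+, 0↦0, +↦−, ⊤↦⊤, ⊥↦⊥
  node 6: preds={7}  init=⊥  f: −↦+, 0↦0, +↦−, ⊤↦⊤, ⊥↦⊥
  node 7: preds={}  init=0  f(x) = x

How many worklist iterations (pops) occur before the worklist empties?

Iteration log — 10 steps:
  step 1. node 0  ⊔preds=0  new=0  old=⊥  +wl: 
  step 2. node 1  ⊔preds=⊥  new=+  stable
  step 3. node 2  ⊔preds=−  new=+  old=⊥  +wl: 
  step 4. node 3  ⊔preds=⊤  new=⊤  old=⊥  +wl: 
  step 5. node 4  ⊔preds=0  new=⊤  old=−  +wl: 2,3
  step 6. node 5  ⊔preds=0  new=0  stable
  step 7. node 6  ⊔preds=0  new=0  old=⊥  +wl: 
  step 8. node 7  ⊔preds=⊥  new=0  stable
  step 9. node 2  ⊔preds=⊤  new=⊤  old=+  +wl: 
  step 10. node 3  ⊔preds=⊤  new=⊤  stable

Least fixpoint reached:
  node 0: 0
  node 1: +
  node 2: ⊤
  node 3: ⊤
  node 4: ⊤
  node 5: 0
  node 6: 0
  node 7: 0

10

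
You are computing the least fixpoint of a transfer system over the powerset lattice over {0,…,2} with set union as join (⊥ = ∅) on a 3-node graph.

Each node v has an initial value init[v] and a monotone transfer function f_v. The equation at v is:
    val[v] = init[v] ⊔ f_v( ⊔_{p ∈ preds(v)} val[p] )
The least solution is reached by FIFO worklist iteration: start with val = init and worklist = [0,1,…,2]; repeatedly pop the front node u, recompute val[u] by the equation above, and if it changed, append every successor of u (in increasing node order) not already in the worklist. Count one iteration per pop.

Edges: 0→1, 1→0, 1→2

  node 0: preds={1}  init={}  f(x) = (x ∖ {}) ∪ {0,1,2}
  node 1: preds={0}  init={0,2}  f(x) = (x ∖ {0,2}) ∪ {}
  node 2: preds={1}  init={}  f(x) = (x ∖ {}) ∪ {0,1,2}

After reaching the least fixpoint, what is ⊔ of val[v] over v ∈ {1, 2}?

Worklist (4 pops):
  #1 pop 0: in={0,2} → {0,1,2} (was {}); enqueue []
  #2 pop 1: in={0,1,2} → {0,1,2} (was {0,2}); enqueue [0]
  #3 pop 2: in={0,1,2} → {0,1,2} (was {}); enqueue []
  #4 pop 0: in={0,1,2} → {0,1,2} (no change)

Fixpoint:
  val[0] = {0,1,2}
  val[1] = {0,1,2}
  val[2] = {0,1,2}

{0,1,2}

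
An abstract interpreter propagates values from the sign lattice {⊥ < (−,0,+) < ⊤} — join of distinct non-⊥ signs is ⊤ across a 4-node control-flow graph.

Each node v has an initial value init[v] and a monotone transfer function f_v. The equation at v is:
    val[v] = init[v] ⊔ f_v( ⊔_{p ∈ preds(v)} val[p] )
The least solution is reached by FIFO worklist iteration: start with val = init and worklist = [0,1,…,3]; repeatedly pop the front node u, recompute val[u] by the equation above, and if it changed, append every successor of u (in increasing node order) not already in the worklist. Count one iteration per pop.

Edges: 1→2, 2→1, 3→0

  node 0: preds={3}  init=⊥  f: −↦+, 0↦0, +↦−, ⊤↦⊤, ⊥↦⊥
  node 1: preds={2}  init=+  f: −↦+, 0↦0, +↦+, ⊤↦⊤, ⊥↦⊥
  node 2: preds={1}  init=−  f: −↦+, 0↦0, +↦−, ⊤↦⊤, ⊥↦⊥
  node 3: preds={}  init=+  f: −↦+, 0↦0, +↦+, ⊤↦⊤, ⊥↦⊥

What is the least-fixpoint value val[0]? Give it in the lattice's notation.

−

Trace (4 dequeues):
  [1] u=0 | in + | out − | prev ⊥ | push {}
  [2] u=1 | in − | out + | ==
  [3] u=2 | in + | out − | ==
  [4] u=3 | in ⊥ | out + | ==

Converged values:
  [0] −
  [1] +
  [2] −
  [3] +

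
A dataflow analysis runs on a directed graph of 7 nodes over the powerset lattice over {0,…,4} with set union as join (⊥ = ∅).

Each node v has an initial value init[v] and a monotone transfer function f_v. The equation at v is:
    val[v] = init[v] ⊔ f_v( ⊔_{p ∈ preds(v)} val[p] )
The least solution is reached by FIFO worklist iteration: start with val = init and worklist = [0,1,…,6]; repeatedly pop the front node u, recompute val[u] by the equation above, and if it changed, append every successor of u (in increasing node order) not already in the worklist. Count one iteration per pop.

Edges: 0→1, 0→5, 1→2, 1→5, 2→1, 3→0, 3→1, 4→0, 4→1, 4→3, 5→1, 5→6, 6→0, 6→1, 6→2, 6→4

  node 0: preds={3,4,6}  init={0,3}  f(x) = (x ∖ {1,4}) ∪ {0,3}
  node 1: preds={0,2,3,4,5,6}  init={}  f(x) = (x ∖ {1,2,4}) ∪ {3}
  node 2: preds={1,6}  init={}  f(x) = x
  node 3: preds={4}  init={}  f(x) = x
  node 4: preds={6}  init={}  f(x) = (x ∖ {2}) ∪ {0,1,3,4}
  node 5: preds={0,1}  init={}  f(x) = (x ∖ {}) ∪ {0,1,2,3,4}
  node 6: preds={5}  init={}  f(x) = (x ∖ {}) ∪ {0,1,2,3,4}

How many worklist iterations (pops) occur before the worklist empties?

Worklist (15 pops):
  #1 pop 0: in={} → {0,3} (no change)
  #2 pop 1: in={0,3} → {0,3} (was {}); enqueue []
  #3 pop 2: in={0,3} → {0,3} (was {}); enqueue [1]
  #4 pop 3: in={} → {} (no change)
  #5 pop 4: in={} → {0,1,3,4} (was {}); enqueue [0,3]
  #6 pop 5: in={0,3} → {0,1,2,3,4} (was {}); enqueue []
  #7 pop 6: in={0,1,2,3,4} → {0,1,2,3,4} (was {}); enqueue [2,4]
  #8 pop 1: in={0,1,2,3,4} → {0,3} (no change)
  #9 pop 0: in={0,1,2,3,4} → {0,2,3} (was {0,3}); enqueue [1,5]
  #10 pop 3: in={0,1,3,4} → {0,1,3,4} (was {}); enqueue [0]
  #11 pop 2: in={0,1,2,3,4} → {0,1,2,3,4} (was {0,3}); enqueue []
  #12 pop 4: in={0,1,2,3,4} → {0,1,3,4} (no change)
  #13 pop 1: in={0,1,2,3,4} → {0,3} (no change)
  #14 pop 5: in={0,2,3} → {0,1,2,3,4} (no change)
  #15 pop 0: in={0,1,2,3,4} → {0,2,3} (no change)

Fixpoint:
  val[0] = {0,2,3}
  val[1] = {0,3}
  val[2] = {0,1,2,3,4}
  val[3] = {0,1,3,4}
  val[4] = {0,1,3,4}
  val[5] = {0,1,2,3,4}
  val[6] = {0,1,2,3,4}

15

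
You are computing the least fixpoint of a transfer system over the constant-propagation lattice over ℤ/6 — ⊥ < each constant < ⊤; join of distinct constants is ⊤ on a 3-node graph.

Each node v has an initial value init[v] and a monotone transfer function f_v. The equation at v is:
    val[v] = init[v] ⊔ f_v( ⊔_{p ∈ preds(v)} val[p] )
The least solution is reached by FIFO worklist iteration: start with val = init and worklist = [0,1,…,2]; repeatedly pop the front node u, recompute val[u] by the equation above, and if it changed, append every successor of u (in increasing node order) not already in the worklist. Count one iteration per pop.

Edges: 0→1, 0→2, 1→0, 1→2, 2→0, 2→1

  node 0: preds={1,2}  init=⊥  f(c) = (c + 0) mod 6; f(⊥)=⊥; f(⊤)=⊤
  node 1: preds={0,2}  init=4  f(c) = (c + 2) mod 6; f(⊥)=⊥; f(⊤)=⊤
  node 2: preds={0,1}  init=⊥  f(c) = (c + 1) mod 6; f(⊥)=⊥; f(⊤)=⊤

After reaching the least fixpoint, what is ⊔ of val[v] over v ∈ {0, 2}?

⊤

Worklist (6 pops):
  #1 pop 0: in=4 → 4 (was ⊥); enqueue []
  #2 pop 1: in=4 → ⊤ (was 4); enqueue [0]
  #3 pop 2: in=⊤ → ⊤ (was ⊥); enqueue [1]
  #4 pop 0: in=⊤ → ⊤ (was 4); enqueue [2]
  #5 pop 1: in=⊤ → ⊤ (no change)
  #6 pop 2: in=⊤ → ⊤ (no change)

Fixpoint:
  val[0] = ⊤
  val[1] = ⊤
  val[2] = ⊤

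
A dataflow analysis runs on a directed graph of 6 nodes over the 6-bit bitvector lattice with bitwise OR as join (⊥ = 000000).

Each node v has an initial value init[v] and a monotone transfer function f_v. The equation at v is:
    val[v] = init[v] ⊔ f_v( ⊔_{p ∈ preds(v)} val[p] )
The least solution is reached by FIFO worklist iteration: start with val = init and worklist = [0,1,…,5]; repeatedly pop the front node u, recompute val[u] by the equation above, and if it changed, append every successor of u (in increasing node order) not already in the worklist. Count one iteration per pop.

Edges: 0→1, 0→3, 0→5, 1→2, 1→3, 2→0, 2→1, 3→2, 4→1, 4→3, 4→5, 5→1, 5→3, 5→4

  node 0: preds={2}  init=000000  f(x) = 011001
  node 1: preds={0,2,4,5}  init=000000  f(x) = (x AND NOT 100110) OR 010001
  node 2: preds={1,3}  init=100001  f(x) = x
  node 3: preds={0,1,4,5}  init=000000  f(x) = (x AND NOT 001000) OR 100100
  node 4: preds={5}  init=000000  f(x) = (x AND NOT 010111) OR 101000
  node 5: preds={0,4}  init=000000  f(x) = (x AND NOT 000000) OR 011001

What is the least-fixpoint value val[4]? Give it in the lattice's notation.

Worklist (13 pops):
  #1 pop 0: in=100001 → 011001 (was 000000); enqueue []
  #2 pop 1: in=111001 → 011001 (was 000000); enqueue []
  #3 pop 2: in=011001 → 111001 (was 100001); enqueue [0,1]
  #4 pop 3: in=011001 → 110101 (was 000000); enqueue [2]
  #5 pop 4: in=000000 → 101000 (was 000000); enqueue [3]
  #6 pop 5: in=111001 → 111001 (was 000000); enqueue [4]
  #7 pop 0: in=111001 → 011001 (no change)
  #8 pop 1: in=111001 → 011001 (no change)
  #9 pop 2: in=111101 → 111101 (was 111001); enqueue [0,1]
  #10 pop 3: in=111001 → 110101 (no change)
  #11 pop 4: in=111001 → 101000 (no change)
  #12 pop 0: in=111101 → 011001 (no change)
  #13 pop 1: in=111101 → 011001 (no change)

Fixpoint:
  val[0] = 011001
  val[1] = 011001
  val[2] = 111101
  val[3] = 110101
  val[4] = 101000
  val[5] = 111001

101000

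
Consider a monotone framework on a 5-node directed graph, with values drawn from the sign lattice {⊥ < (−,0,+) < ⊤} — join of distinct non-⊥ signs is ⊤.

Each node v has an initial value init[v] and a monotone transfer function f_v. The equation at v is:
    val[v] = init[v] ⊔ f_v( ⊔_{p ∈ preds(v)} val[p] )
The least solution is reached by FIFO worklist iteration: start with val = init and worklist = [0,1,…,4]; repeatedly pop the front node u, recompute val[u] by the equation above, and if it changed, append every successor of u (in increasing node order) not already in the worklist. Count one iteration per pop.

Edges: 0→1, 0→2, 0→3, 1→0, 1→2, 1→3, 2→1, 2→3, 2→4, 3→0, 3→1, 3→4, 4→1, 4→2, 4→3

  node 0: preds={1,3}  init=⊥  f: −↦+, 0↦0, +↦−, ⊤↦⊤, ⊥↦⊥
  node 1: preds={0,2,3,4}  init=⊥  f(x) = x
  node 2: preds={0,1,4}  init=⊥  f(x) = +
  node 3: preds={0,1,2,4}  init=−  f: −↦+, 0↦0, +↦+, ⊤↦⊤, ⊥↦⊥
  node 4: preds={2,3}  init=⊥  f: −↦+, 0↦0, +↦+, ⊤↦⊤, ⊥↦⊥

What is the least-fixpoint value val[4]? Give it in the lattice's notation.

Iteration log — 9 steps:
  step 1. node 0  ⊔preds=−  new=+  old=⊥  +wl: 
  step 2. node 1  ⊔preds=⊤  new=⊤  old=⊥  +wl: 0
  step 3. node 2  ⊔preds=⊤  new=+  old=⊥  +wl: 1
  step 4. node 3  ⊔preds=⊤  new=⊤  old=−  +wl: 
  step 5. node 4  ⊔preds=⊤  new=⊤  old=⊥  +wl: 2,3
  step 6. node 0  ⊔preds=⊤  new=⊤  old=+  +wl: 
  step 7. node 1  ⊔preds=⊤  new=⊤  stable
  step 8. node 2  ⊔preds=⊤  new=+  stable
  step 9. node 3  ⊔preds=⊤  new=⊤  stable

Least fixpoint reached:
  node 0: ⊤
  node 1: ⊤
  node 2: +
  node 3: ⊤
  node 4: ⊤

⊤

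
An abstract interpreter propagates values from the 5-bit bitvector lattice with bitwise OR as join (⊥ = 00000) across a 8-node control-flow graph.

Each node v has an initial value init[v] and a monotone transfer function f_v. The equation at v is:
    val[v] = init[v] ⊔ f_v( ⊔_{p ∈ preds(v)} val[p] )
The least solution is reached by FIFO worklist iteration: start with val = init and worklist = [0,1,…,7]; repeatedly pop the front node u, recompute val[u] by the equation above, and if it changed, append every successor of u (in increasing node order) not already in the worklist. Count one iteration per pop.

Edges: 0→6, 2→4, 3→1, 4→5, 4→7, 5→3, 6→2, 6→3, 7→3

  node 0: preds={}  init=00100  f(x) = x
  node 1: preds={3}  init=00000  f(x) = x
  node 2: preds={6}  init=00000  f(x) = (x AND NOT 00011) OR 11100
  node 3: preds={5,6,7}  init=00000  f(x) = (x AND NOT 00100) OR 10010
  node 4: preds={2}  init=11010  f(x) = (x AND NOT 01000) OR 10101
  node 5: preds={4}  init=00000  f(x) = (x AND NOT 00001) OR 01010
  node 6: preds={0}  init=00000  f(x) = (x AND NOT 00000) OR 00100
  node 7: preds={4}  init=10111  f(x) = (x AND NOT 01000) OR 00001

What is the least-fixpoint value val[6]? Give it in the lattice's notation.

00100

Trace (12 dequeues):
  [1] u=0 | in 00000 | out 00100 | ==
  [2] u=1 | in 00000 | out 00000 | ==
  [3] u=2 | in 00000 | out 11100 | prev 00000 | push {}
  [4] u=3 | in 10111 | out 10011 | prev 00000 | push {1}
  [5] u=4 | in 11100 | out 11111 | prev 11010 | push {}
  [6] u=5 | in 11111 | out 11110 | prev 00000 | push {3}
  [7] u=6 | in 00100 | out 00100 | prev 00000 | push {2}
  [8] u=7 | in 11111 | out 10111 | ==
  [9] u=1 | in 10011 | out 10011 | prev 00000 | push {}
  [10] u=3 | in 11111 | out 11011 | prev 10011 | push {1}
  [11] u=2 | in 00100 | out 11100 | ==
  [12] u=1 | in 11011 | out 11011 | prev 10011 | push {}

Converged values:
  [0] 00100
  [1] 11011
  [2] 11100
  [3] 11011
  [4] 11111
  [5] 11110
  [6] 00100
  [7] 10111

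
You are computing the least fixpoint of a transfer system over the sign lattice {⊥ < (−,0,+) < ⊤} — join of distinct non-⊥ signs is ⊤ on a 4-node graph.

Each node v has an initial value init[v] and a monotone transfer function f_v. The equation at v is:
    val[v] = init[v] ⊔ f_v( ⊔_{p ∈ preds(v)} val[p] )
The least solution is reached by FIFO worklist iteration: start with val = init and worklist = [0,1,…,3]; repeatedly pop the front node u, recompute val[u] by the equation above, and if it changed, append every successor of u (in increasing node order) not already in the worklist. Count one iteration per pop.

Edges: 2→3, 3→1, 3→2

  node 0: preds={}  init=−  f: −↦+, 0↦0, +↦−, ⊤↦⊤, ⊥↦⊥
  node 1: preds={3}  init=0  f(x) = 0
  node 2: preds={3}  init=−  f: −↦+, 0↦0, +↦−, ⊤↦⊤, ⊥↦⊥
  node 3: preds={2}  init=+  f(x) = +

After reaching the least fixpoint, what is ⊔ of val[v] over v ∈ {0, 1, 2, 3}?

⊤

Trace (4 dequeues):
  [1] u=0 | in ⊥ | out − | ==
  [2] u=1 | in + | out 0 | ==
  [3] u=2 | in + | out − | ==
  [4] u=3 | in − | out + | ==

Converged values:
  [0] −
  [1] 0
  [2] −
  [3] +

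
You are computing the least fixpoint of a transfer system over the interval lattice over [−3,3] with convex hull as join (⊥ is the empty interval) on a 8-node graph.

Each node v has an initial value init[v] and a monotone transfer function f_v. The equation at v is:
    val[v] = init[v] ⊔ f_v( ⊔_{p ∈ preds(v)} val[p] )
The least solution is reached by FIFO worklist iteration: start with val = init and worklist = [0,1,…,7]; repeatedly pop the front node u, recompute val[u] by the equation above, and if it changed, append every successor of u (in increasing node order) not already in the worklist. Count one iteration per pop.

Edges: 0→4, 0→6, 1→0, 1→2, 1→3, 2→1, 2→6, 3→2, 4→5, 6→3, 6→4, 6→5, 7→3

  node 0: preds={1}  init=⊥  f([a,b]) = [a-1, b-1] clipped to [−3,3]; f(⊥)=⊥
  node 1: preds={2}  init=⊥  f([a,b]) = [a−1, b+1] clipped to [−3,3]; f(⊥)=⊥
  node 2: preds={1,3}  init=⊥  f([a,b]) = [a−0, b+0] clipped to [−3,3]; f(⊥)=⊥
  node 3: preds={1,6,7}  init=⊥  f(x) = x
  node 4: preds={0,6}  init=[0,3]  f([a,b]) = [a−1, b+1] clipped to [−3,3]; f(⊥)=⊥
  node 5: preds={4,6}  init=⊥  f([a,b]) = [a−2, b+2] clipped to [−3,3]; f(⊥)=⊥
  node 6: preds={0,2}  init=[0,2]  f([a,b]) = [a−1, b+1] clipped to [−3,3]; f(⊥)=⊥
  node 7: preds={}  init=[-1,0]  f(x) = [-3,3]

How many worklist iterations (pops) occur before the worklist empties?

24

Worklist (24 pops):
  #1 pop 0: in=⊥ → ⊥ (no change)
  #2 pop 1: in=⊥ → ⊥ (no change)
  #3 pop 2: in=⊥ → ⊥ (no change)
  #4 pop 3: in=[-1,2] → [-1,2] (was ⊥); enqueue [2]
  #5 pop 4: in=[0,2] → [-1,3] (was [0,3]); enqueue []
  #6 pop 5: in=[-1,3] → [-3,3] (was ⊥); enqueue []
  #7 pop 6: in=⊥ → [0,2] (no change)
  #8 pop 7: in=⊥ → [-3,3] (was [-1,0]); enqueue [3]
  #9 pop 2: in=[-1,2] → [-1,2] (was ⊥); enqueue [1,6]
  #10 pop 3: in=[-3,3] → [-3,3] (was [-1,2]); enqueue [2]
  #11 pop 1: in=[-1,2] → [-2,3] (was ⊥); enqueue [0,3]
  #12 pop 6: in=[-1,2] → [-2,3] (was [0,2]); enqueue [4,5]
  #13 pop 2: in=[-3,3] → [-3,3] (was [-1,2]); enqueue [1,6]
  #14 pop 0: in=[-2,3] → [-3,2] (was ⊥); enqueue []
  #15 pop 3: in=[-3,3] → [-3,3] (no change)
  #16 pop 4: in=[-3,3] → [-3,3] (was [-1,3]); enqueue []
  #17 pop 5: in=[-3,3] → [-3,3] (no change)
  #18 pop 1: in=[-3,3] → [-3,3] (was [-2,3]); enqueue [0,2,3]
  #19 pop 6: in=[-3,3] → [-3,3] (was [-2,3]); enqueue [4,5]
  #20 pop 0: in=[-3,3] → [-3,2] (no change)
  #21 pop 2: in=[-3,3] → [-3,3] (no change)
  #22 pop 3: in=[-3,3] → [-3,3] (no change)
  #23 pop 4: in=[-3,3] → [-3,3] (no change)
  #24 pop 5: in=[-3,3] → [-3,3] (no change)

Fixpoint:
  val[0] = [-3,2]
  val[1] = [-3,3]
  val[2] = [-3,3]
  val[3] = [-3,3]
  val[4] = [-3,3]
  val[5] = [-3,3]
  val[6] = [-3,3]
  val[7] = [-3,3]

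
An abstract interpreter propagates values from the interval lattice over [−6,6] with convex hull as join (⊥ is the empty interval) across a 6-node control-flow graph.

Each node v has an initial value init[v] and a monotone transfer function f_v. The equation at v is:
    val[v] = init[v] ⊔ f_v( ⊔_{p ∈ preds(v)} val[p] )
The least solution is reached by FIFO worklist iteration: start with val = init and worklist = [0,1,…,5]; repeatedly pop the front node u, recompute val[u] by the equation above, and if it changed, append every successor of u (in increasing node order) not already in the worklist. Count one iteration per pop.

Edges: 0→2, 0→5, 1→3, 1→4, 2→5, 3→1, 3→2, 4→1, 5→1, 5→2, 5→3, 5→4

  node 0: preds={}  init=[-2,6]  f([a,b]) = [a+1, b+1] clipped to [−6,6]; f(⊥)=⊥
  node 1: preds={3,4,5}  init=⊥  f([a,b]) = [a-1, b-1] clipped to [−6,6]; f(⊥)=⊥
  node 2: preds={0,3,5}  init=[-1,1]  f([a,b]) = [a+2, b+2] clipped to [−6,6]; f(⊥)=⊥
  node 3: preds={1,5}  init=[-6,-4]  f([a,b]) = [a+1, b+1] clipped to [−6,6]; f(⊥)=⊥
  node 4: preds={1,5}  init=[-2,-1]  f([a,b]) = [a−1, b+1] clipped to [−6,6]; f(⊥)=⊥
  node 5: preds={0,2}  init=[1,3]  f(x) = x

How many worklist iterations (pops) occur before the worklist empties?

Worklist (12 pops):
  #1 pop 0: in=⊥ → [-2,6] (no change)
  #2 pop 1: in=[-6,3] → [-6,2] (was ⊥); enqueue []
  #3 pop 2: in=[-6,6] → [-4,6] (was [-1,1]); enqueue []
  #4 pop 3: in=[-6,3] → [-6,4] (was [-6,-4]); enqueue [1,2]
  #5 pop 4: in=[-6,3] → [-6,4] (was [-2,-1]); enqueue []
  #6 pop 5: in=[-4,6] → [-4,6] (was [1,3]); enqueue [3,4]
  #7 pop 1: in=[-6,6] → [-6,5] (was [-6,2]); enqueue []
  #8 pop 2: in=[-6,6] → [-4,6] (no change)
  #9 pop 3: in=[-6,6] → [-6,6] (was [-6,4]); enqueue [1,2]
  #10 pop 4: in=[-6,6] → [-6,6] (was [-6,4]); enqueue []
  #11 pop 1: in=[-6,6] → [-6,5] (no change)
  #12 pop 2: in=[-6,6] → [-4,6] (no change)

Fixpoint:
  val[0] = [-2,6]
  val[1] = [-6,5]
  val[2] = [-4,6]
  val[3] = [-6,6]
  val[4] = [-6,6]
  val[5] = [-4,6]

12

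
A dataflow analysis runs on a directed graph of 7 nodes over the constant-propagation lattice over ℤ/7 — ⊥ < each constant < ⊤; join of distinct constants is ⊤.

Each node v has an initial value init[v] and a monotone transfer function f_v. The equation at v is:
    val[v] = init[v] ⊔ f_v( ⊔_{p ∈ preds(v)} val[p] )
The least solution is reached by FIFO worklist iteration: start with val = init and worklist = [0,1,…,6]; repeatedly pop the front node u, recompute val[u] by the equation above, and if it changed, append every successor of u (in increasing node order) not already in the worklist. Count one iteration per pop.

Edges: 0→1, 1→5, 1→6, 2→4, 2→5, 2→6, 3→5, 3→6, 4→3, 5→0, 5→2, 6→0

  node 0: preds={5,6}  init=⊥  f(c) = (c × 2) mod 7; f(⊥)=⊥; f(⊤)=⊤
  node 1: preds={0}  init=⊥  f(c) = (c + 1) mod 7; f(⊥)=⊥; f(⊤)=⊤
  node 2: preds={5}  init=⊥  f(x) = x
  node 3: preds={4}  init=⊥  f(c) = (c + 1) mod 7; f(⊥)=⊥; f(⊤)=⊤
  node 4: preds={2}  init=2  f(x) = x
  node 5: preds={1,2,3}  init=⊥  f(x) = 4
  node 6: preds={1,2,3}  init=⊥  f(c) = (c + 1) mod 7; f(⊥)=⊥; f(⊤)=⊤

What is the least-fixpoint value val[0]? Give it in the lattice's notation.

Iteration log — 20 steps:
  step 1. node 0  ⊔preds=⊥  new=⊥  stable
  step 2. node 1  ⊔preds=⊥  new=⊥  stable
  step 3. node 2  ⊔preds=⊥  new=⊥  stable
  step 4. node 3  ⊔preds=2  new=3  old=⊥  +wl: 
  step 5. node 4  ⊔preds=⊥  new=2  stable
  step 6. node 5  ⊔preds=3  new=4  old=⊥  +wl: 0,2
  step 7. node 6  ⊔preds=3  new=4  old=⊥  +wl: 
  step 8. node 0  ⊔preds=4  new=1  old=⊥  +wl: 1
  step 9. node 2  ⊔preds=4  new=4  old=⊥  +wl: 4,5,6
  step 10. node 1  ⊔preds=1  new=2  old=⊥  +wl: 
  step 11. node 4  ⊔preds=4  new=⊤  old=2  +wl: 3
  step 12. node 5  ⊔preds=⊤  new=4  stable
  step 13. node 6  ⊔preds=⊤  new=⊤  old=4  +wl: 0
  step 14. node 3  ⊔preds=⊤  new=⊤  old=3  +wl: 5,6
  step 15. node 0  ⊔preds=⊤  new=⊤  old=1  +wl: 1
  step 16. node 5  ⊔preds=⊤  new=4  stable
  step 17. node 6  ⊔preds=⊤  new=⊤  stable
  step 18. node 1  ⊔preds=⊤  new=⊤  old=2  +wl: 5,6
  step 19. node 5  ⊔preds=⊤  new=4  stable
  step 20. node 6  ⊔preds=⊤  new=⊤  stable

Least fixpoint reached:
  node 0: ⊤
  node 1: ⊤
  node 2: 4
  node 3: ⊤
  node 4: ⊤
  node 5: 4
  node 6: ⊤

⊤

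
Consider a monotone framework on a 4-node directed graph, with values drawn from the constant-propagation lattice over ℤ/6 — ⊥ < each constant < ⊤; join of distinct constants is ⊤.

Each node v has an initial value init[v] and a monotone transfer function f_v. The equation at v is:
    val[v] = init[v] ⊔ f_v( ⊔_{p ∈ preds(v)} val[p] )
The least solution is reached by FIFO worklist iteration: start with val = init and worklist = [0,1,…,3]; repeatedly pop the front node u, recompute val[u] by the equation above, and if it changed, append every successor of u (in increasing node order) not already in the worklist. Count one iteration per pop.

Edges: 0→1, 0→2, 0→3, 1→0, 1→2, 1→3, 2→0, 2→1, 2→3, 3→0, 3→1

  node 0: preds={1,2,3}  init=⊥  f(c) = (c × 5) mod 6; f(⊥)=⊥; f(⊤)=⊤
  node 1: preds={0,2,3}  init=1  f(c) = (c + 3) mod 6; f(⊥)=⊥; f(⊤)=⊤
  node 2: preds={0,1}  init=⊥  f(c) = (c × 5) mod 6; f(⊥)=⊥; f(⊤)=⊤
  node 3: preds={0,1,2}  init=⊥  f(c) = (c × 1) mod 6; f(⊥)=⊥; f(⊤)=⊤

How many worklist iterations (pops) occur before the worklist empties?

8

Iteration log — 8 steps:
  step 1. node 0  ⊔preds=1  new=5  old=⊥  +wl: 
  step 2. node 1  ⊔preds=5  new=⊤  old=1  +wl: 0
  step 3. node 2  ⊔preds=⊤  new=⊤  old=⊥  +wl: 1
  step 4. node 3  ⊔preds=⊤  new=⊤  old=⊥  +wl: 
  step 5. node 0  ⊔preds=⊤  new=⊤  old=5  +wl: 2,3
  step 6. node 1  ⊔preds=⊤  new=⊤  stable
  step 7. node 2  ⊔preds=⊤  new=⊤  stable
  step 8. node 3  ⊔preds=⊤  new=⊤  stable

Least fixpoint reached:
  node 0: ⊤
  node 1: ⊤
  node 2: ⊤
  node 3: ⊤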